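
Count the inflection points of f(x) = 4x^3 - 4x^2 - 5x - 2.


Inflection points occur where f''(x) = 0 and concavity changes.
f(x) = 4x^3 - 4x^2 - 5x - 2
f'(x) = 12x^2 - 8x - 5
f''(x) = 24x - 8
Set f''(x) = 0:
24x - 8 = 0
x = 8 / 24 = 1/3
Since f''(x) is linear (degree 1), it changes sign at this point.
Therefore there is exactly 1 inflection point.

1


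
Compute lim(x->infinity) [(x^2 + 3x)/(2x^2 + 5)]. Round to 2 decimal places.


For limits at infinity with equal-degree polynomials,
we compare leading coefficients.
Numerator leading term: x^2
Denominator leading term: 2x^2
Divide both by x^2:
lim = (1 + 3/x) / (2 + 5/x^2)
As x -> infinity, the 1/x and 1/x^2 terms vanish:
= 1/2 = 0.50

0.50


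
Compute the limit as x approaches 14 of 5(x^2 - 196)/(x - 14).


Direct substitution gives 0/0, so we factor the numerator.
Factor: 5(x^2 - 196) = 5 * (x - 14)(x + 14)
Cancel the common factor (x - 14):
5(x^2 - 196)/(x - 14) = 5 * (x + 14)
Now substitute x = 14:
= 5 * (14 + 14) = 140

140


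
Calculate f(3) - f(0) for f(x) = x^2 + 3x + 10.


Net change = f(b) - f(a)
f(x) = x^2 + 3x + 10
Compute f(3):
f(3) = 1 * 3^2 + 3 * 3 + 10
= 9 + 9 + 10
= 28
Compute f(0):
f(0) = 1 * 0^2 + 3 * 0 + 10
= 0 + 0 + 10
= 10
Net change = 28 - 10 = 18

18


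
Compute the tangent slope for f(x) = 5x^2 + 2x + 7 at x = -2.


The slope of the tangent line equals f'(x) at the point.
f(x) = 5x^2 + 2x + 7
f'(x) = 10x + 2
At x = -2:
f'(-2) = 10 * (-2) + 2
= -20 + 2
= -18

-18


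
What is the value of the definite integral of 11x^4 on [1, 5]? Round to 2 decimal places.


Find the antiderivative of 11x^4:
F(x) = 11/5 * x^5
Apply the Fundamental Theorem of Calculus:
F(5) - F(1)
= 11/5 * 5^5 - 11/5 * 1^5
= 11/5 * (3125 - 1)
= 11/5 * 3124
= 34364/5 = 6872.80

6872.80


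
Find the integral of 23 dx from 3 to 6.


The integral of a constant k over [a, b] equals k * (b - a).
integral from 3 to 6 of 23 dx
= 23 * (6 - 3)
= 23 * 3
= 69

69


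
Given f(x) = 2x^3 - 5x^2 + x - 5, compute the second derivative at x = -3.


First derivative:
f'(x) = 6x^2 - 10x + 1
Second derivative:
f''(x) = 12x - 10
Substitute x = -3:
f''(-3) = 12 * (-3) - 10
= -36 - 10
= -46

-46


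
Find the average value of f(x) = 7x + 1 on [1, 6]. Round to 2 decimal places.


Average value = 1/(b-a) * integral from a to b of f(x) dx
First compute the integral of 7x + 1:
F(x) = (7/2)x^2 + x
F(6) = 7/2 * 36 + 1 * 6 = 132
F(1) = 7/2 * 1 + 1 * 1 = 9/2
Integral = 132 - 9/2 = 255/2
Average = (255/2) / (6 - 1) = (255/2) / 5
= 51/2 = 25.50

25.50


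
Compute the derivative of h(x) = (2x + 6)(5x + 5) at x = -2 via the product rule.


Let u(x) = 2x + 6 and v(x) = 5x + 5
u'(x) = 2
v'(x) = 5
Product rule: h'(x) = u'(x)*v(x) + u(x)*v'(x)
= 2 * (5x + 5) + (2x + 6) * 5
At x = -2:
u(-2) = 2 * (-2) + 6 = 2
v(-2) = 5 * (-2) + 5 = -5
h'(-2) = 2 * (-5) + 2 * 5
= -10 + 10
= 0

0


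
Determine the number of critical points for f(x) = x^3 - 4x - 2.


Find where f'(x) = 0:
f(x) = x^3 - 4x - 2
f'(x) = 3x^2 - 4
This is a quadratic in x. Use the discriminant to count real roots.
Discriminant = (0)^2 - 4 * 3 * (-4)
= 0 - (-48)
= 48
Since discriminant > 0, f'(x) = 0 has 2 real solutions.
Number of critical points: 2

2


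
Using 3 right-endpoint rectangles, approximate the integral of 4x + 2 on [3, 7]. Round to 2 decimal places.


Right Riemann sum uses right endpoints of each subinterval.
Interval: [3, 7], n = 3
dx = (7 - 3) / 3 = 4/3
Right endpoints: [13/3, 17/3, 7]
f values: [58/3, 74/3, 30]
Sum = dx * (sum of f values)
= 4/3 * 74
= 296/3 ≈ 98.67

98.67


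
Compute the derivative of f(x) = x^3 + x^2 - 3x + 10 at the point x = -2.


Differentiate f(x) = x^3 + x^2 - 3x + 10 term by term:
f'(x) = 3x^2 + 2x - 3
Substitute x = -2:
f'(-2) = 3 * (-2)^2 + 2 * (-2) - 3
= 12 - 4 - 3
= 5

5


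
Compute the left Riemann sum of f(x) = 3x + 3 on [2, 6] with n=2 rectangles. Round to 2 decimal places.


Left Riemann sum uses left endpoints of each subinterval.
Interval: [2, 6], n = 2
dx = (6 - 2) / 2 = 2
Left endpoints: [2, 4]
f values: [9, 15]
Sum = dx * (sum of f values)
= 2 * 24
= 48 = 48.00

48.00


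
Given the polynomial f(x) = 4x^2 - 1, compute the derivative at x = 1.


Differentiate term by term using power and sum rules:
f(x) = 4x^2 - 1
f'(x) = 8x
Substitute x = 1:
f'(1) = 8 * 1 + 0
= 8 + 0
= 8

8


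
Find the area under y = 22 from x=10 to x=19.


The area under a constant function y = 22 is a rectangle.
Width = 19 - 10 = 9
Height = 22
Area = width * height
= 9 * 22
= 198

198


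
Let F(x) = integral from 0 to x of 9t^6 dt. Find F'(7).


By the Fundamental Theorem of Calculus (Part 1):
If F(x) = integral from 0 to x of f(t) dt, then F'(x) = f(x)
Here f(t) = 9t^6
So F'(x) = 9x^6
Evaluate at x = 7:
F'(7) = 9 * 7^6
= 9 * 117649
= 1058841

1058841


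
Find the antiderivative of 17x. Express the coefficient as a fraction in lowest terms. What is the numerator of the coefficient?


Apply the power rule for integration:
integral of ax^n dx = a/(n+1) * x^(n+1) + C
integral of 17x dx
= 17/2 * x^2 + C
The coefficient in lowest terms is 17/2, and its numerator is 17

17


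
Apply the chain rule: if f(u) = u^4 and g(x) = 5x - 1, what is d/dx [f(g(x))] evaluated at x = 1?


Using the chain rule: (f(g(x)))' = f'(g(x)) * g'(x)
First, find g(1):
g(1) = 5 * 1 - 1 = 4
Next, f'(u) = 4u^3
And g'(x) = 5
So f'(g(1)) * g'(1)
= 4 * 4^3 * 5
= 4 * 64 * 5
= 1280

1280


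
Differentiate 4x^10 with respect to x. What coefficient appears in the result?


We apply the power rule: d/dx [ax^n] = a*n * x^(n-1)
d/dx [4x^10]
= 4 * 10 * x^(10-1)
= 40x^9
The coefficient is 40

40


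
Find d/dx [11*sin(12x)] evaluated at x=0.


Apply the chain rule to differentiate 11*sin(12x):
d/dx [11*sin(12x)]
= 11 * cos(12x) * d/dx(12x)
= 11 * 12 * cos(12x)
= 132 * cos(12x)
Evaluate at x = 0:
= 132 * cos(0)
= 132 * 1
= 132

132


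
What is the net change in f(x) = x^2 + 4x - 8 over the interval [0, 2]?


Net change = f(b) - f(a)
f(x) = x^2 + 4x - 8
Compute f(2):
f(2) = 1 * 2^2 + 4 * 2 - 8
= 4 + 8 - 8
= 4
Compute f(0):
f(0) = 1 * 0^2 + 4 * 0 - 8
= 0 + 0 - 8
= -8
Net change = 4 - (-8) = 12

12


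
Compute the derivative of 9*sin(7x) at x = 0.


Apply the chain rule to differentiate 9*sin(7x):
d/dx [9*sin(7x)]
= 9 * cos(7x) * d/dx(7x)
= 9 * 7 * cos(7x)
= 63 * cos(7x)
Evaluate at x = 0:
= 63 * cos(0)
= 63 * 1
= 63

63


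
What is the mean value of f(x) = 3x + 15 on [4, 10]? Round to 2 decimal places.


Average value = 1/(b-a) * integral from a to b of f(x) dx
First compute the integral of 3x + 15:
F(x) = (3/2)x^2 + 15x
F(10) = 3/2 * 100 + 15 * 10 = 300
F(4) = 3/2 * 16 + 15 * 4 = 84
Integral = 300 - 84 = 216
Average = 216 / (10 - 4) = 216 / 6
= 36 = 36.00

36.00


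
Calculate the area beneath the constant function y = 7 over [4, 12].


The area under a constant function y = 7 is a rectangle.
Width = 12 - 4 = 8
Height = 7
Area = width * height
= 8 * 7
= 56

56


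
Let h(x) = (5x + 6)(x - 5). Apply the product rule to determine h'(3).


Let u(x) = 5x + 6 and v(x) = x - 5
u'(x) = 5
v'(x) = 1
Product rule: h'(x) = u'(x)*v(x) + u(x)*v'(x)
= 5 * (x - 5) + (5x + 6) * 1
At x = 3:
u(3) = 5 * 3 + 6 = 21
v(3) = 1 * 3 - 5 = -2
h'(3) = 5 * (-2) + 21 * 1
= -10 + 21
= 11

11


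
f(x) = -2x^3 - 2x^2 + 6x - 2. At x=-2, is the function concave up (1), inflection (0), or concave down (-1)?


Concavity is determined by the sign of f''(x).
f(x) = -2x^3 - 2x^2 + 6x - 2
f'(x) = -6x^2 - 4x + 6
f''(x) = -12x - 4
f''(-2) = -12 * (-2) - 4
= 24 - 4
= 20
Since f''(-2) > 0, the function is concave up (1)

1


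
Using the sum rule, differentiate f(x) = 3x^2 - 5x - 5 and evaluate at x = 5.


Differentiate term by term using power and sum rules:
f(x) = 3x^2 - 5x - 5
f'(x) = 6x - 5
Substitute x = 5:
f'(5) = 6 * 5 - 5
= 30 - 5
= 25

25


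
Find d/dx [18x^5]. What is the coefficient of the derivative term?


We apply the power rule: d/dx [ax^n] = a*n * x^(n-1)
d/dx [18x^5]
= 18 * 5 * x^(5-1)
= 90x^4
The coefficient is 90

90


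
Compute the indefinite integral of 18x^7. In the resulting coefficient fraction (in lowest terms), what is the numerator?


Apply the power rule for integration:
integral of ax^n dx = a/(n+1) * x^(n+1) + C
integral of 18x^7 dx
= 18/8 * x^8 + C
= 9/4 * x^8 + C
The coefficient in lowest terms is 9/4, and its numerator is 9

9


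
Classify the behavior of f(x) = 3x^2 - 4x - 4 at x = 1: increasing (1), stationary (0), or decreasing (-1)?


Compute f'(x) to determine behavior:
f'(x) = 6x - 4
f'(1) = 6 * 1 - 4
= 6 - 4
= 2
Since f'(1) > 0, the function is increasing (1)

1


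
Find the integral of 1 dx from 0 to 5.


The integral of a constant k over [a, b] equals k * (b - a).
integral from 0 to 5 of 1 dx
= 1 * (5 - 0)
= 1 * 5
= 5

5


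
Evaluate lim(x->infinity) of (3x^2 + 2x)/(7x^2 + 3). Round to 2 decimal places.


For limits at infinity with equal-degree polynomials,
we compare leading coefficients.
Numerator leading term: 3x^2
Denominator leading term: 7x^2
Divide both by x^2:
lim = (3 + 2/x) / (7 + 3/x^2)
As x -> infinity, the 1/x and 1/x^2 terms vanish:
= 3/7 ≈ 0.43

0.43


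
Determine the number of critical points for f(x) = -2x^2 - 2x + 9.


Find where f'(x) = 0:
f'(x) = -4x - 2
Set f'(x) = 0:
-4x - 2 = 0
x = 2 / (-4) = -1/2
This is a linear equation in x, so there is exactly one solution.
Number of critical points: 1

1


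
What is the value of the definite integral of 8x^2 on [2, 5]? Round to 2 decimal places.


Find the antiderivative of 8x^2:
F(x) = 8/3 * x^3
Apply the Fundamental Theorem of Calculus:
F(5) - F(2)
= 8/3 * 5^3 - 8/3 * 2^3
= 8/3 * (125 - 8)
= 8/3 * 117
= 312 = 312.00

312.00


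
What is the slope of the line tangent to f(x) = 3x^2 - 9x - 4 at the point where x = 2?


The slope of the tangent line equals f'(x) at the point.
f(x) = 3x^2 - 9x - 4
f'(x) = 6x - 9
At x = 2:
f'(2) = 6 * 2 - 9
= 12 - 9
= 3

3


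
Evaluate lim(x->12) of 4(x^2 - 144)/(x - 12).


Direct substitution gives 0/0, so we factor the numerator.
Factor: 4(x^2 - 144) = 4 * (x - 12)(x + 12)
Cancel the common factor (x - 12):
4(x^2 - 144)/(x - 12) = 4 * (x + 12)
Now substitute x = 12:
= 4 * (12 + 12) = 96

96


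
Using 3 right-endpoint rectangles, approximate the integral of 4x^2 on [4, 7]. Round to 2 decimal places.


Right Riemann sum uses right endpoints of each subinterval.
Interval: [4, 7], n = 3
dx = (7 - 4) / 3 = 1
Right endpoints: [5, 6, 7]
f values: [100, 144, 196]
Sum = dx * (sum of f values)
= 1 * 440
= 440 = 440.00

440.00


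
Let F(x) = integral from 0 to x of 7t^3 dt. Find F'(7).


By the Fundamental Theorem of Calculus (Part 1):
If F(x) = integral from 0 to x of f(t) dt, then F'(x) = f(x)
Here f(t) = 7t^3
So F'(x) = 7x^3
Evaluate at x = 7:
F'(7) = 7 * 7^3
= 7 * 343
= 2401

2401


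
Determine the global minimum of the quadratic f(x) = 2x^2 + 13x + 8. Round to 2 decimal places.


For a quadratic f(x) = ax^2 + bx + c with a > 0, the minimum is at the vertex.
Vertex x-coordinate: x = -b/(2a)
x = -(13) / (2 * 2)
x = -13/4
Substitute back to find the minimum value:
f(-13/4) = 2 * (-13/4)^2 + 13 * (-13/4) + 8
= 169/8 - 169/4 + 8
= -105/8 ≈ -13.13

-13.13


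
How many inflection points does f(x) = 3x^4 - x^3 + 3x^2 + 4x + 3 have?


Inflection points occur where f''(x) = 0 and concavity changes.
f(x) = 3x^4 - x^3 + 3x^2 + 4x + 3
f'(x) = 12x^3 - 3x^2 + 6x + 4
f''(x) = 36x^2 - 6x + 6
This is a quadratic in x. Use the discriminant to count real roots.
Discriminant = (-6)^2 - 4 * 36 * 6
= 36 - 864
= -828
Since discriminant < 0, f''(x) = 0 has no real solutions.
Number of inflection points: 0

0


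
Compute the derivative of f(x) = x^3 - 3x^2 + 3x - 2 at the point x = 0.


Differentiate f(x) = x^3 - 3x^2 + 3x - 2 term by term:
f'(x) = 3x^2 - 6x + 3
Substitute x = 0:
f'(0) = 3 * 0^2 - 6 * 0 + 3
= 0 + 0 + 3
= 3

3


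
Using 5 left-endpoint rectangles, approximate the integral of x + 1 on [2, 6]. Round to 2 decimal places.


Left Riemann sum uses left endpoints of each subinterval.
Interval: [2, 6], n = 5
dx = (6 - 2) / 5 = 4/5
Left endpoints: [2, 14/5, 18/5, 22/5, 26/5]
f values: [3, 19/5, 23/5, 27/5, 31/5]
Sum = dx * (sum of f values)
= 4/5 * 23
= 92/5 = 18.40

18.40


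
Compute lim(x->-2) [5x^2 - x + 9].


Since polynomials are continuous, we use direct substitution.
lim(x->-2) of 5x^2 - x + 9
= 5 * (-2)^2 - 1 * (-2) + 9
= 20 + 2 + 9
= 31

31


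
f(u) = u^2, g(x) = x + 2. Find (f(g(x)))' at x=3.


Using the chain rule: (f(g(x)))' = f'(g(x)) * g'(x)
First, find g(3):
g(3) = 1 * 3 + 2 = 5
Next, f'(u) = 2u
And g'(x) = 1
So f'(g(3)) * g'(3)
= 2 * 5 * 1
= 10

10


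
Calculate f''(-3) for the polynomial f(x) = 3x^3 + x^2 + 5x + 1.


First derivative:
f'(x) = 9x^2 + 2x + 5
Second derivative:
f''(x) = 18x + 2
Substitute x = -3:
f''(-3) = 18 * (-3) + 2
= -54 + 2
= -52

-52


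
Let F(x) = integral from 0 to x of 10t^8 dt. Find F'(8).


By the Fundamental Theorem of Calculus (Part 1):
If F(x) = integral from 0 to x of f(t) dt, then F'(x) = f(x)
Here f(t) = 10t^8
So F'(x) = 10x^8
Evaluate at x = 8:
F'(8) = 10 * 8^8
= 10 * 16777216
= 167772160

167772160


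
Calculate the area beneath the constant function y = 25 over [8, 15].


The area under a constant function y = 25 is a rectangle.
Width = 15 - 8 = 7
Height = 25
Area = width * height
= 7 * 25
= 175

175


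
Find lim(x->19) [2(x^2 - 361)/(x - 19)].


Direct substitution gives 0/0, so we factor the numerator.
Factor: 2(x^2 - 361) = 2 * (x - 19)(x + 19)
Cancel the common factor (x - 19):
2(x^2 - 361)/(x - 19) = 2 * (x + 19)
Now substitute x = 19:
= 2 * (19 + 19) = 76

76


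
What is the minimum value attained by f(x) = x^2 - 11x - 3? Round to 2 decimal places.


For a quadratic f(x) = ax^2 + bx + c with a > 0, the minimum is at the vertex.
Vertex x-coordinate: x = -b/(2a)
x = -(-11) / (2 * 1)
x = 11/2
Substitute back to find the minimum value:
f(11/2) = 1 * (11/2)^2 - 11 * (11/2) - 3
= 121/4 - 121/2 - 3
= -133/4 = -33.25

-33.25


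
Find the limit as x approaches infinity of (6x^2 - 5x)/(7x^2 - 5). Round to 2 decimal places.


For limits at infinity with equal-degree polynomials,
we compare leading coefficients.
Numerator leading term: 6x^2
Denominator leading term: 7x^2
Divide both by x^2:
lim = (6 - 5/x) / (7 - 5/x^2)
As x -> infinity, the 1/x and 1/x^2 terms vanish:
= 6/7 ≈ 0.86

0.86


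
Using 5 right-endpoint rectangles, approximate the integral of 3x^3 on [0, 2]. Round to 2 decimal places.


Right Riemann sum uses right endpoints of each subinterval.
Interval: [0, 2], n = 5
dx = (2 - 0) / 5 = 2/5
Right endpoints: [2/5, 4/5, 6/5, 8/5, 2]
f values: [24/125, 192/125, 648/125, 1536/125, 24]
Sum = dx * (sum of f values)
= 2/5 * 216/5
= 432/25 = 17.28

17.28


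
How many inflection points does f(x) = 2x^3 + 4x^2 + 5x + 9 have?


Inflection points occur where f''(x) = 0 and concavity changes.
f(x) = 2x^3 + 4x^2 + 5x + 9
f'(x) = 6x^2 + 8x + 5
f''(x) = 12x + 8
Set f''(x) = 0:
12x + 8 = 0
x = -8 / 12 = -2/3
Since f''(x) is linear (degree 1), it changes sign at this point.
Therefore there is exactly 1 inflection point.

1


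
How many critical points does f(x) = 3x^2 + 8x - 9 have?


Find where f'(x) = 0:
f'(x) = 6x + 8
Set f'(x) = 0:
6x + 8 = 0
x = -8 / 6 = -4/3
This is a linear equation in x, so there is exactly one solution.
Number of critical points: 1

1


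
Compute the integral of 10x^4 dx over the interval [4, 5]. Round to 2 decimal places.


Find the antiderivative of 10x^4:
F(x) = 10/5 * x^5
Apply the Fundamental Theorem of Calculus:
F(5) - F(4)
= 10/5 * 5^5 - 10/5 * 4^5
= 10/5 * (3125 - 1024)
= 10/5 * 2101
= 4202 = 4202.00

4202.00


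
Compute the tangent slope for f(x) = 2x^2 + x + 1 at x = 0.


The slope of the tangent line equals f'(x) at the point.
f(x) = 2x^2 + x + 1
f'(x) = 4x + 1
At x = 0:
f'(0) = 4 * 0 + 1
= 0 + 1
= 1

1


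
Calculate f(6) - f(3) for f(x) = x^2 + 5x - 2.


Net change = f(b) - f(a)
f(x) = x^2 + 5x - 2
Compute f(6):
f(6) = 1 * 6^2 + 5 * 6 - 2
= 36 + 30 - 2
= 64
Compute f(3):
f(3) = 1 * 3^2 + 5 * 3 - 2
= 9 + 15 - 2
= 22
Net change = 64 - 22 = 42

42


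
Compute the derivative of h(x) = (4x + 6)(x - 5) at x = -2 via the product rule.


Let u(x) = 4x + 6 and v(x) = x - 5
u'(x) = 4
v'(x) = 1
Product rule: h'(x) = u'(x)*v(x) + u(x)*v'(x)
= 4 * (x - 5) + (4x + 6) * 1
At x = -2:
u(-2) = 4 * (-2) + 6 = -2
v(-2) = 1 * (-2) - 5 = -7
h'(-2) = 4 * (-7) + (-2) * 1
= -28 - 2
= -30

-30


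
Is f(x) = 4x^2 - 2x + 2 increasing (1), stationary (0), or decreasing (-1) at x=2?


Compute f'(x) to determine behavior:
f'(x) = 8x - 2
f'(2) = 8 * 2 - 2
= 16 - 2
= 14
Since f'(2) > 0, the function is increasing (1)

1


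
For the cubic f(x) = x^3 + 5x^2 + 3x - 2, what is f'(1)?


Differentiate f(x) = x^3 + 5x^2 + 3x - 2 term by term:
f'(x) = 3x^2 + 10x + 3
Substitute x = 1:
f'(1) = 3 * 1^2 + 10 * 1 + 3
= 3 + 10 + 3
= 16

16


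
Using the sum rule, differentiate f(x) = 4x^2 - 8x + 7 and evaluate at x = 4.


Differentiate term by term using power and sum rules:
f(x) = 4x^2 - 8x + 7
f'(x) = 8x - 8
Substitute x = 4:
f'(4) = 8 * 4 - 8
= 32 - 8
= 24

24


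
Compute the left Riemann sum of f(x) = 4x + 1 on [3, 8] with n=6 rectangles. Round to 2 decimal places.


Left Riemann sum uses left endpoints of each subinterval.
Interval: [3, 8], n = 6
dx = (8 - 3) / 6 = 5/6
Left endpoints: [3, 23/6, 14/3, 11/2, 19/3, 43/6]
f values: [13, 49/3, 59/3, 23, 79/3, 89/3]
Sum = dx * (sum of f values)
= 5/6 * 128
= 320/3 ≈ 106.67

106.67


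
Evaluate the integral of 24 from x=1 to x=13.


The integral of a constant k over [a, b] equals k * (b - a).
integral from 1 to 13 of 24 dx
= 24 * (13 - 1)
= 24 * 12
= 288

288


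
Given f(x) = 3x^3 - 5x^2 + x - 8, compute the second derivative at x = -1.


First derivative:
f'(x) = 9x^2 - 10x + 1
Second derivative:
f''(x) = 18x - 10
Substitute x = -1:
f''(-1) = 18 * (-1) - 10
= -18 - 10
= -28

-28


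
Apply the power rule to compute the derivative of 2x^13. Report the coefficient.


We apply the power rule: d/dx [ax^n] = a*n * x^(n-1)
d/dx [2x^13]
= 2 * 13 * x^(13-1)
= 26x^12
The coefficient is 26

26


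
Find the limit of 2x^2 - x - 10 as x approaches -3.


Since polynomials are continuous, we use direct substitution.
lim(x->-3) of 2x^2 - x - 10
= 2 * (-3)^2 - 1 * (-3) - 10
= 18 + 3 - 10
= 11

11


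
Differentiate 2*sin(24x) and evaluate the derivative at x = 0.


Apply the chain rule to differentiate 2*sin(24x):
d/dx [2*sin(24x)]
= 2 * cos(24x) * d/dx(24x)
= 2 * 24 * cos(24x)
= 48 * cos(24x)
Evaluate at x = 0:
= 48 * cos(0)
= 48 * 1
= 48

48


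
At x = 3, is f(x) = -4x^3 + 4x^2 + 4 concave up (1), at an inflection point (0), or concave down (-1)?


Concavity is determined by the sign of f''(x).
f(x) = -4x^3 + 4x^2 + 4
f'(x) = -12x^2 + 8x
f''(x) = -24x + 8
f''(3) = -24 * 3 + 8
= -72 + 8
= -64
Since f''(3) < 0, the function is concave down (-1)

-1


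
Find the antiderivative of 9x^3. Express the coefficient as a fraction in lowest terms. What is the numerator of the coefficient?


Apply the power rule for integration:
integral of ax^n dx = a/(n+1) * x^(n+1) + C
integral of 9x^3 dx
= 9/4 * x^4 + C
The coefficient in lowest terms is 9/4, and its numerator is 9

9


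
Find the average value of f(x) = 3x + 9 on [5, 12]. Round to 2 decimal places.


Average value = 1/(b-a) * integral from a to b of f(x) dx
First compute the integral of 3x + 9:
F(x) = (3/2)x^2 + 9x
F(12) = 3/2 * 144 + 9 * 12 = 324
F(5) = 3/2 * 25 + 9 * 5 = 165/2
Integral = 324 - 165/2 = 483/2
Average = (483/2) / (12 - 5) = (483/2) / 7
= 69/2 = 34.50

34.50


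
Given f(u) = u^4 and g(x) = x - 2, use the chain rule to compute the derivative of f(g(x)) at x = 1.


Using the chain rule: (f(g(x)))' = f'(g(x)) * g'(x)
First, find g(1):
g(1) = 1 * 1 - 2 = -1
Next, f'(u) = 4u^3
And g'(x) = 1
So f'(g(1)) * g'(1)
= 4 * (-1)^3 * 1
= 4 * (-1) * 1
= -4

-4


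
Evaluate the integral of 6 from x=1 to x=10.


The integral of a constant k over [a, b] equals k * (b - a).
integral from 1 to 10 of 6 dx
= 6 * (10 - 1)
= 6 * 9
= 54

54


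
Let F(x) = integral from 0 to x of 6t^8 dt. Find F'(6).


By the Fundamental Theorem of Calculus (Part 1):
If F(x) = integral from 0 to x of f(t) dt, then F'(x) = f(x)
Here f(t) = 6t^8
So F'(x) = 6x^8
Evaluate at x = 6:
F'(6) = 6 * 6^8
= 6 * 1679616
= 10077696

10077696


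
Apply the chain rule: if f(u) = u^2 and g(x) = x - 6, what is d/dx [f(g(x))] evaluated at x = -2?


Using the chain rule: (f(g(x)))' = f'(g(x)) * g'(x)
First, find g(-2):
g(-2) = 1 * (-2) - 6 = -8
Next, f'(u) = 2u
And g'(x) = 1
So f'(g(-2)) * g'(-2)
= 2 * (-8) * 1
= -16

-16


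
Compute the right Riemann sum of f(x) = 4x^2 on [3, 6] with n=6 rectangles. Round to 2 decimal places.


Right Riemann sum uses right endpoints of each subinterval.
Interval: [3, 6], n = 6
dx = (6 - 3) / 6 = 1/2
Right endpoints: [7/2, 4, 9/2, 5, 11/2, 6]
f values: [49, 64, 81, 100, 121, 144]
Sum = dx * (sum of f values)
= 1/2 * 559
= 559/2 = 279.50

279.50


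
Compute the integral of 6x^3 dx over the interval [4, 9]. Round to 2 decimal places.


Find the antiderivative of 6x^3:
F(x) = 6/4 * x^4
Apply the Fundamental Theorem of Calculus:
F(9) - F(4)
= 6/4 * 9^4 - 6/4 * 4^4
= 6/4 * (6561 - 256)
= 6/4 * 6305
= 18915/2 = 9457.50

9457.50


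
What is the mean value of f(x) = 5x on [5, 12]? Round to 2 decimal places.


Average value = 1/(b-a) * integral from a to b of f(x) dx
First compute the integral of 5x:
F(x) = (5/2)x^2
F(12) = 5/2 * 144 + 0 * 12 = 360
F(5) = 5/2 * 25 + 0 * 5 = 125/2
Integral = 360 - 125/2 = 595/2
Average = (595/2) / (12 - 5) = (595/2) / 7
= 85/2 = 42.50

42.50


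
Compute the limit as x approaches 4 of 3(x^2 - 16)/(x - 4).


Direct substitution gives 0/0, so we factor the numerator.
Factor: 3(x^2 - 16) = 3 * (x - 4)(x + 4)
Cancel the common factor (x - 4):
3(x^2 - 16)/(x - 4) = 3 * (x + 4)
Now substitute x = 4:
= 3 * (4 + 4) = 24

24


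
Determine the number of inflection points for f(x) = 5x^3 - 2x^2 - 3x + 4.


Inflection points occur where f''(x) = 0 and concavity changes.
f(x) = 5x^3 - 2x^2 - 3x + 4
f'(x) = 15x^2 - 4x - 3
f''(x) = 30x - 4
Set f''(x) = 0:
30x - 4 = 0
x = 4 / 30 = 2/15
Since f''(x) is linear (degree 1), it changes sign at this point.
Therefore there is exactly 1 inflection point.

1


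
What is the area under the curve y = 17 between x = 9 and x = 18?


The area under a constant function y = 17 is a rectangle.
Width = 18 - 9 = 9
Height = 17
Area = width * height
= 9 * 17
= 153

153


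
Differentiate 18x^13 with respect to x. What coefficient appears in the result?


We apply the power rule: d/dx [ax^n] = a*n * x^(n-1)
d/dx [18x^13]
= 18 * 13 * x^(13-1)
= 234x^12
The coefficient is 234

234


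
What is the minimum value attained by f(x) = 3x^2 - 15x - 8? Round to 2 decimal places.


For a quadratic f(x) = ax^2 + bx + c with a > 0, the minimum is at the vertex.
Vertex x-coordinate: x = -b/(2a)
x = -(-15) / (2 * 3)
x = 15/6 = 5/2
Substitute back to find the minimum value:
f(5/2) = 3 * (5/2)^2 - 15 * (5/2) - 8
= 75/4 - 75/2 - 8
= -107/4 = -26.75

-26.75


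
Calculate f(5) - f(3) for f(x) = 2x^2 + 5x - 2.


Net change = f(b) - f(a)
f(x) = 2x^2 + 5x - 2
Compute f(5):
f(5) = 2 * 5^2 + 5 * 5 - 2
= 50 + 25 - 2
= 73
Compute f(3):
f(3) = 2 * 3^2 + 5 * 3 - 2
= 18 + 15 - 2
= 31
Net change = 73 - 31 = 42

42


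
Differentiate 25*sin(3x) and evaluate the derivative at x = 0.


Apply the chain rule to differentiate 25*sin(3x):
d/dx [25*sin(3x)]
= 25 * cos(3x) * d/dx(3x)
= 25 * 3 * cos(3x)
= 75 * cos(3x)
Evaluate at x = 0:
= 75 * cos(0)
= 75 * 1
= 75

75


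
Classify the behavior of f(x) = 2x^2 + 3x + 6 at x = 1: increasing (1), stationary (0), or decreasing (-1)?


Compute f'(x) to determine behavior:
f'(x) = 4x + 3
f'(1) = 4 * 1 + 3
= 4 + 3
= 7
Since f'(1) > 0, the function is increasing (1)

1


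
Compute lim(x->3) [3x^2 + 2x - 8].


Since polynomials are continuous, we use direct substitution.
lim(x->3) of 3x^2 + 2x - 8
= 3 * 3^2 + 2 * 3 - 8
= 27 + 6 - 8
= 25

25


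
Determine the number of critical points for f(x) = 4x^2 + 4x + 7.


Find where f'(x) = 0:
f'(x) = 8x + 4
Set f'(x) = 0:
8x + 4 = 0
x = -4 / 8 = -1/2
This is a linear equation in x, so there is exactly one solution.
Number of critical points: 1

1


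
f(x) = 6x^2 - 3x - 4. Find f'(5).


Differentiate term by term using power and sum rules:
f(x) = 6x^2 - 3x - 4
f'(x) = 12x - 3
Substitute x = 5:
f'(5) = 12 * 5 - 3
= 60 - 3
= 57

57


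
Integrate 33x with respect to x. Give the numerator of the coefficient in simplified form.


Apply the power rule for integration:
integral of ax^n dx = a/(n+1) * x^(n+1) + C
integral of 33x dx
= 33/2 * x^2 + C
The coefficient in lowest terms is 33/2, and its numerator is 33

33


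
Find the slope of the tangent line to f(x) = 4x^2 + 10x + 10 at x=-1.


The slope of the tangent line equals f'(x) at the point.
f(x) = 4x^2 + 10x + 10
f'(x) = 8x + 10
At x = -1:
f'(-1) = 8 * (-1) + 10
= -8 + 10
= 2

2


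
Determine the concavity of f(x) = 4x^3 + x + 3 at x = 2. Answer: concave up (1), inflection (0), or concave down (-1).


Concavity is determined by the sign of f''(x).
f(x) = 4x^3 + x + 3
f'(x) = 12x^2 + 1
f''(x) = 24x
f''(2) = 24 * 2 + 0
= 48 + 0
= 48
Since f''(2) > 0, the function is concave up (1)

1


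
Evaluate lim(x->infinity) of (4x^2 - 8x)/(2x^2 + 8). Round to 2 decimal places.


For limits at infinity with equal-degree polynomials,
we compare leading coefficients.
Numerator leading term: 4x^2
Denominator leading term: 2x^2
Divide both by x^2:
lim = (4 - 8/x) / (2 + 8/x^2)
As x -> infinity, the 1/x and 1/x^2 terms vanish:
= 4/2 = 2 = 2.00

2.00


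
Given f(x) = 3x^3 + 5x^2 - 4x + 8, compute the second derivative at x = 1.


First derivative:
f'(x) = 9x^2 + 10x - 4
Second derivative:
f''(x) = 18x + 10
Substitute x = 1:
f''(1) = 18 * 1 + 10
= 18 + 10
= 28

28


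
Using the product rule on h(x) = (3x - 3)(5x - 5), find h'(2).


Let u(x) = 3x - 3 and v(x) = 5x - 5
u'(x) = 3
v'(x) = 5
Product rule: h'(x) = u'(x)*v(x) + u(x)*v'(x)
= 3 * (5x - 5) + (3x - 3) * 5
At x = 2:
u(2) = 3 * 2 - 3 = 3
v(2) = 5 * 2 - 5 = 5
h'(2) = 3 * 5 + 3 * 5
= 15 + 15
= 30

30


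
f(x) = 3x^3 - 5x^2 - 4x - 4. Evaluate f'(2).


Differentiate f(x) = 3x^3 - 5x^2 - 4x - 4 term by term:
f'(x) = 9x^2 - 10x - 4
Substitute x = 2:
f'(2) = 9 * 2^2 - 10 * 2 - 4
= 36 - 20 - 4
= 12

12


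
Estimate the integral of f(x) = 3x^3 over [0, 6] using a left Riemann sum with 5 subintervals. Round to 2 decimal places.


Left Riemann sum uses left endpoints of each subinterval.
Interval: [0, 6], n = 5
dx = (6 - 0) / 5 = 6/5
Left endpoints: [0, 6/5, 12/5, 18/5, 24/5]
f values: [0, 648/125, 5184/125, 17496/125, 41472/125]
Sum = dx * (sum of f values)
= 6/5 * 2592/5
= 15552/25 = 622.08

622.08


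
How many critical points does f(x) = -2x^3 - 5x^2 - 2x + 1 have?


Find where f'(x) = 0:
f(x) = -2x^3 - 5x^2 - 2x + 1
f'(x) = -6x^2 - 10x - 2
This is a quadratic in x. Use the discriminant to count real roots.
Discriminant = (-10)^2 - 4 * (-6) * (-2)
= 100 - 48
= 52
Since discriminant > 0, f'(x) = 0 has 2 real solutions.
Number of critical points: 2

2


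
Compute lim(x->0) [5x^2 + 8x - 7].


Since polynomials are continuous, we use direct substitution.
lim(x->0) of 5x^2 + 8x - 7
= 5 * 0^2 + 8 * 0 - 7
= 0 + 0 - 7
= -7

-7


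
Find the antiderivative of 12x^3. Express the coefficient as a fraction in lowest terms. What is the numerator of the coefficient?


Apply the power rule for integration:
integral of ax^n dx = a/(n+1) * x^(n+1) + C
integral of 12x^3 dx
= 12/4 * x^4 + C
= 3 * x^4 + C
The coefficient in lowest terms is 3 = 3/1, so its numerator is 3

3


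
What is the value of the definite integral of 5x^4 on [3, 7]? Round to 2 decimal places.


Find the antiderivative of 5x^4:
F(x) = 5/5 * x^5
Apply the Fundamental Theorem of Calculus:
F(7) - F(3)
= 5/5 * 7^5 - 5/5 * 3^5
= 5/5 * (16807 - 243)
= 5/5 * 16564
= 16564 = 16564.00

16564.00


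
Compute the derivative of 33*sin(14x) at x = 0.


Apply the chain rule to differentiate 33*sin(14x):
d/dx [33*sin(14x)]
= 33 * cos(14x) * d/dx(14x)
= 33 * 14 * cos(14x)
= 462 * cos(14x)
Evaluate at x = 0:
= 462 * cos(0)
= 462 * 1
= 462

462


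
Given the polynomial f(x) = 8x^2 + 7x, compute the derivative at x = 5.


Differentiate term by term using power and sum rules:
f(x) = 8x^2 + 7x
f'(x) = 16x + 7
Substitute x = 5:
f'(5) = 16 * 5 + 7
= 80 + 7
= 87

87


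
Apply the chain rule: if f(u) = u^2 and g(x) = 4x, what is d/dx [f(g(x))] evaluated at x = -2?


Using the chain rule: (f(g(x)))' = f'(g(x)) * g'(x)
First, find g(-2):
g(-2) = 4 * (-2) + 0 = -8
Next, f'(u) = 2u
And g'(x) = 4
So f'(g(-2)) * g'(-2)
= 2 * (-8) * 4
= -64

-64


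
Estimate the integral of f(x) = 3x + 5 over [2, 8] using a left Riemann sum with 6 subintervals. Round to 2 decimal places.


Left Riemann sum uses left endpoints of each subinterval.
Interval: [2, 8], n = 6
dx = (8 - 2) / 6 = 1
Left endpoints: [2, 3, 4, 5, 6, 7]
f values: [11, 14, 17, 20, 23, 26]
Sum = dx * (sum of f values)
= 1 * 111
= 111 = 111.00

111.00


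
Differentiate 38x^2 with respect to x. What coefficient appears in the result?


We apply the power rule: d/dx [ax^n] = a*n * x^(n-1)
d/dx [38x^2]
= 38 * 2 * x^(2-1)
= 76x
The coefficient is 76

76


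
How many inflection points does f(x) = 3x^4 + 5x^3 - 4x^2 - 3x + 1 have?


Inflection points occur where f''(x) = 0 and concavity changes.
f(x) = 3x^4 + 5x^3 - 4x^2 - 3x + 1
f'(x) = 12x^3 + 15x^2 - 8x - 3
f''(x) = 36x^2 + 30x - 8
This is a quadratic in x. Use the discriminant to count real roots.
Discriminant = (30)^2 - 4 * 36 * (-8)
= 900 - (-1152)
= 2052
Since discriminant > 0, f''(x) = 0 has 2 distinct real solutions.
A quadratic with two distinct real roots changes sign at each root, so concavity changes at both.
Number of inflection points: 2

2


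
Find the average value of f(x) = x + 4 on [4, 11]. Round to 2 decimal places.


Average value = 1/(b-a) * integral from a to b of f(x) dx
First compute the integral of x + 4:
F(x) = (1/2)x^2 + 4x
F(11) = 1/2 * 121 + 4 * 11 = 209/2
F(4) = 1/2 * 16 + 4 * 4 = 24
Integral = 209/2 - 24 = 161/2
Average = (161/2) / (11 - 4) = (161/2) / 7
= 23/2 = 11.50

11.50


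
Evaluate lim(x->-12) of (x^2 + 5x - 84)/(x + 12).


Direct substitution gives 0/0, so we factor the numerator.
Factor: (x^2 + 5x - 84) = (x + 12)(x - 7)
Cancel the common factor (x + 12):
(x^2 + 5x - 84)/(x + 12) = (x - 7)
Now substitute x = -12:
= (-12) - (7) = -19

-19


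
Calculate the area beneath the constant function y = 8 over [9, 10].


The area under a constant function y = 8 is a rectangle.
Width = 10 - 9 = 1
Height = 8
Area = width * height
= 1 * 8
= 8

8


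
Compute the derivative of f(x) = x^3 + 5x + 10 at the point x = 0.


Differentiate f(x) = x^3 + 5x + 10 term by term:
f'(x) = 3x^2 + 5
Substitute x = 0:
f'(0) = 3 * 0^2 + 0 * 0 + 5
= 0 + 0 + 5
= 5

5


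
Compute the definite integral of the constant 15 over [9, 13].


The integral of a constant k over [a, b] equals k * (b - a).
integral from 9 to 13 of 15 dx
= 15 * (13 - 9)
= 15 * 4
= 60

60


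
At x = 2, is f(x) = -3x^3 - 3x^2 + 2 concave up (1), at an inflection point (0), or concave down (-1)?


Concavity is determined by the sign of f''(x).
f(x) = -3x^3 - 3x^2 + 2
f'(x) = -9x^2 - 6x
f''(x) = -18x - 6
f''(2) = -18 * 2 - 6
= -36 - 6
= -42
Since f''(2) < 0, the function is concave down (-1)

-1


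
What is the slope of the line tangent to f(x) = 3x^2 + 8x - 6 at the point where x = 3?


The slope of the tangent line equals f'(x) at the point.
f(x) = 3x^2 + 8x - 6
f'(x) = 6x + 8
At x = 3:
f'(3) = 6 * 3 + 8
= 18 + 8
= 26

26


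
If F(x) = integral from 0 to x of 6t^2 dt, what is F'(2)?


By the Fundamental Theorem of Calculus (Part 1):
If F(x) = integral from 0 to x of f(t) dt, then F'(x) = f(x)
Here f(t) = 6t^2
So F'(x) = 6x^2
Evaluate at x = 2:
F'(2) = 6 * 2^2
= 6 * 4
= 24

24


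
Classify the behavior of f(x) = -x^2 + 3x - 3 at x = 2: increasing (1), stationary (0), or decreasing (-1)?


Compute f'(x) to determine behavior:
f'(x) = -2x + 3
f'(2) = -2 * 2 + 3
= -4 + 3
= -1
Since f'(2) < 0, the function is decreasing (-1)

-1


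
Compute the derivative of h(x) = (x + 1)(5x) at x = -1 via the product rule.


Let u(x) = x + 1 and v(x) = 5x
u'(x) = 1
v'(x) = 5
Product rule: h'(x) = u'(x)*v(x) + u(x)*v'(x)
= 1 * (5x) + (x + 1) * 5
At x = -1:
u(-1) = 1 * (-1) + 1 = 0
v(-1) = 5 * (-1) + 0 = -5
h'(-1) = 1 * (-5) + 0 * 5
= -5 + 0
= -5

-5


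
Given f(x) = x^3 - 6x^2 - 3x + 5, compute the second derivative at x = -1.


First derivative:
f'(x) = 3x^2 - 12x - 3
Second derivative:
f''(x) = 6x - 12
Substitute x = -1:
f''(-1) = 6 * (-1) - 12
= -6 - 12
= -18

-18


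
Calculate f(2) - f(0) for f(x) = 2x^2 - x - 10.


Net change = f(b) - f(a)
f(x) = 2x^2 - x - 10
Compute f(2):
f(2) = 2 * 2^2 - 1 * 2 - 10
= 8 - 2 - 10
= -4
Compute f(0):
f(0) = 2 * 0^2 - 1 * 0 - 10
= 0 + 0 - 10
= -10
Net change = -4 - (-10) = 6

6


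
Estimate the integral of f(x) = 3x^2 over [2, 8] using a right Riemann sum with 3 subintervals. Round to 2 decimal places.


Right Riemann sum uses right endpoints of each subinterval.
Interval: [2, 8], n = 3
dx = (8 - 2) / 3 = 2
Right endpoints: [4, 6, 8]
f values: [48, 108, 192]
Sum = dx * (sum of f values)
= 2 * 348
= 696 = 696.00

696.00


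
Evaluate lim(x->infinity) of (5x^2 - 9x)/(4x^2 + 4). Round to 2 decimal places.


For limits at infinity with equal-degree polynomials,
we compare leading coefficients.
Numerator leading term: 5x^2
Denominator leading term: 4x^2
Divide both by x^2:
lim = (5 - 9/x) / (4 + 4/x^2)
As x -> infinity, the 1/x and 1/x^2 terms vanish:
= 5/4 = 1.25

1.25


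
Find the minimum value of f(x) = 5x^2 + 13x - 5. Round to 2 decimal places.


For a quadratic f(x) = ax^2 + bx + c with a > 0, the minimum is at the vertex.
Vertex x-coordinate: x = -b/(2a)
x = -(13) / (2 * 5)
x = -13/10
Substitute back to find the minimum value:
f(-13/10) = 5 * (-13/10)^2 + 13 * (-13/10) - 5
= 169/20 - 169/10 - 5
= -269/20 = -13.45

-13.45


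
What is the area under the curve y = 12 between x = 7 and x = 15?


The area under a constant function y = 12 is a rectangle.
Width = 15 - 7 = 8
Height = 12
Area = width * height
= 8 * 12
= 96

96


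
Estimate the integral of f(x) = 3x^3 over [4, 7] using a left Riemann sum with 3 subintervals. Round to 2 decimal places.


Left Riemann sum uses left endpoints of each subinterval.
Interval: [4, 7], n = 3
dx = (7 - 4) / 3 = 1
Left endpoints: [4, 5, 6]
f values: [192, 375, 648]
Sum = dx * (sum of f values)
= 1 * 1215
= 1215 = 1215.00

1215.00


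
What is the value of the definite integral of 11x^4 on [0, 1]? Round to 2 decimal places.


Find the antiderivative of 11x^4:
F(x) = 11/5 * x^5
Apply the Fundamental Theorem of Calculus:
F(1) - F(0)
= 11/5 * 1^5 - 11/5 * 0^5
= 11/5 * (1 - 0)
= 11/5 * 1
= 11/5 = 2.20

2.20


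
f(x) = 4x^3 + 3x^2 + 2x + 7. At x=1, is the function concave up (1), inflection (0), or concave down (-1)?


Concavity is determined by the sign of f''(x).
f(x) = 4x^3 + 3x^2 + 2x + 7
f'(x) = 12x^2 + 6x + 2
f''(x) = 24x + 6
f''(1) = 24 * 1 + 6
= 24 + 6
= 30
Since f''(1) > 0, the function is concave up (1)

1


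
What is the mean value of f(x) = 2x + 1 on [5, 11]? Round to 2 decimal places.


Average value = 1/(b-a) * integral from a to b of f(x) dx
First compute the integral of 2x + 1:
F(x) = x^2 + x
F(11) = 1 * 121 + 1 * 11 = 132
F(5) = 1 * 25 + 1 * 5 = 30
Integral = 132 - 30 = 102
Average = 102 / (11 - 5) = 102 / 6
= 17 = 17.00

17.00


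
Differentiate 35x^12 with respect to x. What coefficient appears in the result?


We apply the power rule: d/dx [ax^n] = a*n * x^(n-1)
d/dx [35x^12]
= 35 * 12 * x^(12-1)
= 420x^11
The coefficient is 420

420


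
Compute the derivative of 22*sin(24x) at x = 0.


Apply the chain rule to differentiate 22*sin(24x):
d/dx [22*sin(24x)]
= 22 * cos(24x) * d/dx(24x)
= 22 * 24 * cos(24x)
= 528 * cos(24x)
Evaluate at x = 0:
= 528 * cos(0)
= 528 * 1
= 528

528


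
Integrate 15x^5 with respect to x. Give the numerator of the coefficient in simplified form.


Apply the power rule for integration:
integral of ax^n dx = a/(n+1) * x^(n+1) + C
integral of 15x^5 dx
= 15/6 * x^6 + C
= 5/2 * x^6 + C
The coefficient in lowest terms is 5/2, and its numerator is 5

5


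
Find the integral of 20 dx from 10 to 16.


The integral of a constant k over [a, b] equals k * (b - a).
integral from 10 to 16 of 20 dx
= 20 * (16 - 10)
= 20 * 6
= 120

120


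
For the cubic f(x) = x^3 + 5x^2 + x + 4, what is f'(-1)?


Differentiate f(x) = x^3 + 5x^2 + x + 4 term by term:
f'(x) = 3x^2 + 10x + 1
Substitute x = -1:
f'(-1) = 3 * (-1)^2 + 10 * (-1) + 1
= 3 - 10 + 1
= -6

-6


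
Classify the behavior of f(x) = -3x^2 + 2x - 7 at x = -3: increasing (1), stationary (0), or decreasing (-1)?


Compute f'(x) to determine behavior:
f'(x) = -6x + 2
f'(-3) = -6 * (-3) + 2
= 18 + 2
= 20
Since f'(-3) > 0, the function is increasing (1)

1


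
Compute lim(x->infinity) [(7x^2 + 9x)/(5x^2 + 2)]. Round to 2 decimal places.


For limits at infinity with equal-degree polynomials,
we compare leading coefficients.
Numerator leading term: 7x^2
Denominator leading term: 5x^2
Divide both by x^2:
lim = (7 + 9/x) / (5 + 2/x^2)
As x -> infinity, the 1/x and 1/x^2 terms vanish:
= 7/5 = 1.40

1.40


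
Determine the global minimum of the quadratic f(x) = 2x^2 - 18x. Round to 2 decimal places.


For a quadratic f(x) = ax^2 + bx + c with a > 0, the minimum is at the vertex.
Vertex x-coordinate: x = -b/(2a)
x = -(-18) / (2 * 2)
x = 18/4 = 9/2
Substitute back to find the minimum value:
f(9/2) = 2 * (9/2)^2 - 18 * (9/2) + 0
= 81/2 - 81 + 0
= -81/2 = -40.50

-40.50


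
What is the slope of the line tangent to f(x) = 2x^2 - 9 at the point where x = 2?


The slope of the tangent line equals f'(x) at the point.
f(x) = 2x^2 - 9
f'(x) = 4x
At x = 2:
f'(2) = 4 * 2 + 0
= 8 + 0
= 8

8


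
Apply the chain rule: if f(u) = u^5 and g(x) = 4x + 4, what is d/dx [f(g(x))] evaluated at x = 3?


Using the chain rule: (f(g(x)))' = f'(g(x)) * g'(x)
First, find g(3):
g(3) = 4 * 3 + 4 = 16
Next, f'(u) = 5u^4
And g'(x) = 4
So f'(g(3)) * g'(3)
= 5 * 16^4 * 4
= 5 * 65536 * 4
= 1310720

1310720


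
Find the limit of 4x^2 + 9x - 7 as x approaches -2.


Since polynomials are continuous, we use direct substitution.
lim(x->-2) of 4x^2 + 9x - 7
= 4 * (-2)^2 + 9 * (-2) - 7
= 16 - 18 - 7
= -9

-9


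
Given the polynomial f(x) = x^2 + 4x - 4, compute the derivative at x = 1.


Differentiate term by term using power and sum rules:
f(x) = x^2 + 4x - 4
f'(x) = 2x + 4
Substitute x = 1:
f'(1) = 2 * 1 + 4
= 2 + 4
= 6

6


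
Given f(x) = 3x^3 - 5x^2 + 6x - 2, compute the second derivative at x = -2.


First derivative:
f'(x) = 9x^2 - 10x + 6
Second derivative:
f''(x) = 18x - 10
Substitute x = -2:
f''(-2) = 18 * (-2) - 10
= -36 - 10
= -46

-46


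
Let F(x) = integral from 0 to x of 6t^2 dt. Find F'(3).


By the Fundamental Theorem of Calculus (Part 1):
If F(x) = integral from 0 to x of f(t) dt, then F'(x) = f(x)
Here f(t) = 6t^2
So F'(x) = 6x^2
Evaluate at x = 3:
F'(3) = 6 * 3^2
= 6 * 9
= 54

54


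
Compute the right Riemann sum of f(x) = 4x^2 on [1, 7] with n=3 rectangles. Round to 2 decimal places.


Right Riemann sum uses right endpoints of each subinterval.
Interval: [1, 7], n = 3
dx = (7 - 1) / 3 = 2
Right endpoints: [3, 5, 7]
f values: [36, 100, 196]
Sum = dx * (sum of f values)
= 2 * 332
= 664 = 664.00

664.00


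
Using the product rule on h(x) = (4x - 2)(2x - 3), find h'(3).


Let u(x) = 4x - 2 and v(x) = 2x - 3
u'(x) = 4
v'(x) = 2
Product rule: h'(x) = u'(x)*v(x) + u(x)*v'(x)
= 4 * (2x - 3) + (4x - 2) * 2
At x = 3:
u(3) = 4 * 3 - 2 = 10
v(3) = 2 * 3 - 3 = 3
h'(3) = 4 * 3 + 10 * 2
= 12 + 20
= 32

32
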